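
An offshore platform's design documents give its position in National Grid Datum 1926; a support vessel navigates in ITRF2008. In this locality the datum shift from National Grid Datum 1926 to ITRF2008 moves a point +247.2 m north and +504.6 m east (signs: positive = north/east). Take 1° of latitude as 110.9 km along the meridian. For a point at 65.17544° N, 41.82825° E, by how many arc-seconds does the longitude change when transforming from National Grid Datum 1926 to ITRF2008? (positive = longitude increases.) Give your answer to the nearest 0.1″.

At latitude 65.17544°, cos φ = 0.419841.
1° of longitude at this latitude = 110.9 × cos φ = 46.56 km, so Δλ = 504.6 / 46560.4 = 0.0108375° = 39.015″.

Δλ = 39.0″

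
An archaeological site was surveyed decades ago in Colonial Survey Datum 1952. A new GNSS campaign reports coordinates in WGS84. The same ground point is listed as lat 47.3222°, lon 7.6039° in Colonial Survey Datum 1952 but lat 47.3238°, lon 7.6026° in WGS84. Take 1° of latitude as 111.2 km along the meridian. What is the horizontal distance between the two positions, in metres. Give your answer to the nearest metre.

203 m

Δφ = 47.3238° − 47.3222° = +0.0016°; Δλ = 7.6026° − 7.6039° = -0.0013°.
ΔN = Δφ × 111200 = 177.9 m; ΔE = Δλ × 111200 × cos(47.3222°) = -0.0013 × 111200 × 0.677875 = -98.0 m.
Distance = √(ΔE² + ΔN²) = √((-98.0)² + 177.9²) = 203.1 m.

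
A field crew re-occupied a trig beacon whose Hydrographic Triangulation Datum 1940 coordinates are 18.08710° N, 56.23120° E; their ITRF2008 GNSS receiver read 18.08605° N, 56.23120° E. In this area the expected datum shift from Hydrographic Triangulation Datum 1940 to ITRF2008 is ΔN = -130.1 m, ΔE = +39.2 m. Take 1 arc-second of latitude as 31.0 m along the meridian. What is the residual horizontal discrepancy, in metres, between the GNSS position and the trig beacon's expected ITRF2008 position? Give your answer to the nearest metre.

Observed coordinate differences: Δφ = -0.00105°, Δλ = +0.00000°.
Converting to metres (1° lat = 111600 m, cos φ = 0.950586): observed ΔN = -117.2 m, observed ΔE = 0.0 m.
Subtracting the expected shift leaves a residual of -117.2 − (-130.1) = 12.9 m north and 0.0 − (39.2) = -39.2 m east.
Residual distance = √(12.9² + (-39.2)²) = 41.3 m.

41 m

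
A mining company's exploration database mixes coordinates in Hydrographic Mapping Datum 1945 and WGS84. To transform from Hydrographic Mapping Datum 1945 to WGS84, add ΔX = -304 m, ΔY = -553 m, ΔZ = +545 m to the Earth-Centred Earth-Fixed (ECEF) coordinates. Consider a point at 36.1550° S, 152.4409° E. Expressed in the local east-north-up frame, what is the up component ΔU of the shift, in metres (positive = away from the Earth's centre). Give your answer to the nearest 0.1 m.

ΔU = -310.5 m

At φ = -36.1550°, λ = 152.4409°: sin φ = -0.589972, cos φ = 0.807424, sin λ = 0.462663, cos λ = -0.886534.
ΔU = cos φ cos λ·ΔX + cos φ sin λ·ΔY + sin φ·ΔZ = (0.807424)(-0.886534)(-304) + (0.807424)(0.462663)(-553) + (-0.589972)(545) = -310.51 m.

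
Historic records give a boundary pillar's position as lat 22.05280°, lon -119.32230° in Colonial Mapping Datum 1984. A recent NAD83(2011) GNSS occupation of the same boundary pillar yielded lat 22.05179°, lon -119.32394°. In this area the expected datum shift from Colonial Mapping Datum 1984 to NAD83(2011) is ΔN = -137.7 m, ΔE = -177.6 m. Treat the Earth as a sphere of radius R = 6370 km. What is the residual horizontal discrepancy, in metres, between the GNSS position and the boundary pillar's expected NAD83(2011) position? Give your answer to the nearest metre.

27 m

Observed coordinate differences: Δφ = -0.00101°, Δλ = -0.00164°.
Converting to metres (1° lat = 111177 m, cos φ = 0.926838): observed ΔN = -112.3 m, observed ΔE = -169.0 m.
Subtracting the expected shift leaves a residual of -112.3 − (-137.7) = 25.4 m north and -169.0 − (-177.6) = 8.6 m east.
Residual distance = √(25.4² + 8.6²) = 26.8 m.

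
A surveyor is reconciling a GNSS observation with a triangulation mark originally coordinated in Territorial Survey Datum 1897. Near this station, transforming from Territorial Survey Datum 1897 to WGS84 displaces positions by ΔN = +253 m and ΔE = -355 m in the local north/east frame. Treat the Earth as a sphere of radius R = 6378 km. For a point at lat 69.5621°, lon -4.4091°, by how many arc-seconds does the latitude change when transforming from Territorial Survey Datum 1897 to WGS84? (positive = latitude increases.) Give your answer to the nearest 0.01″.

On a sphere of radius R, 1 rad of latitude = R, so Δφ = ΔN / R = 253.0 / 6378000 = 3.9668e-05 rad = 8.182″.

Δφ = 8.18″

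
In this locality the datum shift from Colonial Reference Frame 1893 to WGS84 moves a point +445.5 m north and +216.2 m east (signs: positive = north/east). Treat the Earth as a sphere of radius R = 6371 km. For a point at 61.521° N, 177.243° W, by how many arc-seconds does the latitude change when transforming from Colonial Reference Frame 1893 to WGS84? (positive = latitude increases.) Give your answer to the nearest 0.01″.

On a sphere of radius R, 1 rad of latitude = R, so Δφ = ΔN / R = 445.5 / 6371000 = 6.9926e-05 rad = 14.423″.

Δφ = 14.42″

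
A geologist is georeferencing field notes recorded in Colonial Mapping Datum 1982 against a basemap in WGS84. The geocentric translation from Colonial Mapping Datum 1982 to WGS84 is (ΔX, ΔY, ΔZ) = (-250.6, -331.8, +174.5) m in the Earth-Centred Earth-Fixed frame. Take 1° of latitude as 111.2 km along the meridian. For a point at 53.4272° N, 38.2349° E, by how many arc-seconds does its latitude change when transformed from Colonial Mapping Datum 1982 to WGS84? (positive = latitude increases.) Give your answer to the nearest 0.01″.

Δφ = 13.82″

sin φ = 0.803100, cos φ = 0.595844, sin λ = 0.618887, cos λ = 0.785480.
North component: ΔN = −sin φ cos λ·ΔX − sin φ sin λ·ΔY + cos φ·ΔZ = −(0.803100)(0.785480)(-250.6) − (0.803100)(0.618887)(-331.8) + (0.595844)(174.5) = 426.97 m.
1° of latitude spans 111200 m, so Δφ = 426.97 / 111200 × 3600 = 13.823″.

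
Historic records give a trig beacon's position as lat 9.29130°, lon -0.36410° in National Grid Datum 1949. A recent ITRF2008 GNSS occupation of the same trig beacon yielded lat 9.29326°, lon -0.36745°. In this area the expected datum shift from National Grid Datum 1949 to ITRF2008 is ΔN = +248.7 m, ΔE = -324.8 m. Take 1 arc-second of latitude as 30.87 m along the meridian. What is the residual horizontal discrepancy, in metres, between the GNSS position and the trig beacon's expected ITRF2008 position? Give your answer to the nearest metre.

Observed coordinate differences: Δφ = +0.00196°, Δλ = -0.00335°.
Converting to metres (1° lat = 111132 m, cos φ = 0.986880): observed ΔN = 217.8 m, observed ΔE = -367.4 m.
Subtracting the expected shift leaves a residual of 217.8 − (248.7) = -30.9 m north and -367.4 − (-324.8) = -42.6 m east.
Residual distance = √((-30.9)² + (-42.6)²) = 52.6 m.

53 m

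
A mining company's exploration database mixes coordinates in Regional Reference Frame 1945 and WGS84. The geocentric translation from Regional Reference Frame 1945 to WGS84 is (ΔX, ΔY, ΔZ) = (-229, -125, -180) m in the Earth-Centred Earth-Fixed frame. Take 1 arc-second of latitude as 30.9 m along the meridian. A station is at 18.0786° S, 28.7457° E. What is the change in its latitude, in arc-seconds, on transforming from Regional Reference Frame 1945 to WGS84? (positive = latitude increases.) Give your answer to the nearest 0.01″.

sin φ = -0.310321, cos φ = 0.950632, sin λ = 0.480923, cos λ = 0.876763.
North component: ΔN = −sin φ cos λ·ΔX − sin φ sin λ·ΔY + cos φ·ΔZ = −(-0.310321)(0.876763)(-229) − (-0.310321)(0.480923)(-125) + (0.950632)(-180) = -252.07 m.
1° of latitude spans 3600 × 30.90 = 111240 m, so Δφ = -252.07 / 111240 × 3600 = -8.158″.

Δφ = -8.16″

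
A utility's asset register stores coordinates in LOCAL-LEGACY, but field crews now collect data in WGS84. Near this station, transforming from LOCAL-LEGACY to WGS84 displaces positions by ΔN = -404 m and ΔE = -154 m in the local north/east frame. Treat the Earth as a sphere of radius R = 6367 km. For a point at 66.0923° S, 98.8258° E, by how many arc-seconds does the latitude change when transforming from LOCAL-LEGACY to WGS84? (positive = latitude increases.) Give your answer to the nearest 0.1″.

On a sphere of radius R, 1 rad of latitude = R, so Δφ = ΔN / R = -404.0 / 6367000 = -6.3452e-05 rad = -13.088″.

Δφ = -13.1″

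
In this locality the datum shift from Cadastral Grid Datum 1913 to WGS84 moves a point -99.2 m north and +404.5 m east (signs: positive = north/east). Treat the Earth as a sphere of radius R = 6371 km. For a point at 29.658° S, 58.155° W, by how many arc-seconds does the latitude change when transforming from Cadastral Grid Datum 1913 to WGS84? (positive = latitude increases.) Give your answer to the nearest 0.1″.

On a sphere of radius R, 1 rad of latitude = R, so Δφ = ΔN / R = -99.2 / 6371000 = -1.5571e-05 rad = -3.212″.

Δφ = -3.2″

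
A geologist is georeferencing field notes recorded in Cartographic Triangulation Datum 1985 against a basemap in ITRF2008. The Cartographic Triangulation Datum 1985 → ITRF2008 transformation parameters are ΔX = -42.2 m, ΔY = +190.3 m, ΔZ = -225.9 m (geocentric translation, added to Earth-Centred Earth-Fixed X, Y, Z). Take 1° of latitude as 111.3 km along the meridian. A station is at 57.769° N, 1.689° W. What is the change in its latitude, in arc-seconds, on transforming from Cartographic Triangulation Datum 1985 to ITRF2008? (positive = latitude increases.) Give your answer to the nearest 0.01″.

sin φ = 0.845905, cos φ = 0.533334, sin λ = -0.029474, cos λ = 0.999566.
North component: ΔN = −sin φ cos λ·ΔX − sin φ sin λ·ΔY + cos φ·ΔZ = −(0.845905)(0.999566)(-42.2) − (0.845905)(-0.029474)(190.3) + (0.533334)(-225.9) = -80.05 m.
1° of latitude spans 111300 m, so Δφ = -80.05 / 111300 × 3600 = -2.589″.

Δφ = -2.59″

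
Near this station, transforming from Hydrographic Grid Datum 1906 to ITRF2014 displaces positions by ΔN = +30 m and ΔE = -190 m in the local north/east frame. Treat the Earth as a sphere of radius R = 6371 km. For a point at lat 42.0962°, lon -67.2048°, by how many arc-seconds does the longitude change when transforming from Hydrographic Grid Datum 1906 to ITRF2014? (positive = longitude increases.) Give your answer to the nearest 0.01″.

At latitude 42.0962°, cos φ = 0.742020.
One radian of longitude at latitude φ spans R cos φ, so Δλ = ΔE / (R cos φ) = -190.0 / (6371000 × 0.742020) = -4.0191e-05 rad = -8.290″.

Δλ = -8.29″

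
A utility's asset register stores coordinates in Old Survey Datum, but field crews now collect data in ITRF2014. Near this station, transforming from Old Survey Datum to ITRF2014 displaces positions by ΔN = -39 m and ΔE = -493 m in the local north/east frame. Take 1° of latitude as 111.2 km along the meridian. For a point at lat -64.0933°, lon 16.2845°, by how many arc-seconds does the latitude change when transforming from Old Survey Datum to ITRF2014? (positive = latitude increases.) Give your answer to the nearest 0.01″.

Δφ = -1.26″

1° of latitude = 111.2 km, so Δφ = -39.0 / 111200 = -0.0003507° = -1.263″.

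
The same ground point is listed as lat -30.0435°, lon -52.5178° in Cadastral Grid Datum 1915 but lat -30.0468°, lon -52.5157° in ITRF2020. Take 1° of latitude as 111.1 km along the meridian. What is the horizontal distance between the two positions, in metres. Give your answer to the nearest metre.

Δφ = -30.0468° − -30.0435° = -0.0033°; Δλ = -52.5157° − -52.5178° = +0.0021°.
ΔN = Δφ × 111100 = -366.6 m; ΔE = Δλ × 111100 × cos(-30.0435°) = +0.0021 × 111100 × 0.865646 = 202.0 m.
Distance = √(ΔE² + ΔN²) = √(202.0² + (-366.6)²) = 418.6 m.

419 m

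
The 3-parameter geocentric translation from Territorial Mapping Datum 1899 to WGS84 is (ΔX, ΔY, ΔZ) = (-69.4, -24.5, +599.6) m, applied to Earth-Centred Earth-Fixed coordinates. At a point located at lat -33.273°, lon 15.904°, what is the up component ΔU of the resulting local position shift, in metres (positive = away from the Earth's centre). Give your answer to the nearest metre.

ΔU = -390 m

The local up (radial) axis is (cos φ cos λ, cos φ sin λ, sin φ), giving ΔU = -55.802 − 5.613 − 328.958 = -390.37 m.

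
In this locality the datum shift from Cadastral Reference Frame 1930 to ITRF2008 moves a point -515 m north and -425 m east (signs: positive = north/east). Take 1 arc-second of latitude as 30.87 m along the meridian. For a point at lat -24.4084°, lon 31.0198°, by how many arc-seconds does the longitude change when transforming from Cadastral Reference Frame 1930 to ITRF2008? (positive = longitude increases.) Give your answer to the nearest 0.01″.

Δλ = -15.12″

At latitude -24.4084°, cos φ = 0.910623.
1″ of longitude at this latitude = 30.87 × cos φ = 28.1109 m, so Δλ = -425.0 / 28.1109 = -15.119″.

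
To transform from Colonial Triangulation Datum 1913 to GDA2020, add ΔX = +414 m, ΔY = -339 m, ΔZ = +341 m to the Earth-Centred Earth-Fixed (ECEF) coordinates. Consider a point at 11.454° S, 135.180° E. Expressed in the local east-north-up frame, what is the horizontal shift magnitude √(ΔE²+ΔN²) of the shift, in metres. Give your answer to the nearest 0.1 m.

234.1 m

At φ = -11.454°, λ = 135.180°: sin φ = -0.198581, cos φ = 0.980084, sin λ = 0.704882, cos λ = -0.709325.
ΔE = −sin λ·ΔX + cos λ·ΔY = −(0.704882)·(414) + (-0.709325)·(-339) = -51.36 m.
ΔN = −sin φ cos λ·ΔX − sin φ sin λ·ΔY + cos φ·ΔZ = −(-0.198581)(-0.709325)(414) − (-0.198581)(0.704882)(-339) + (0.980084)(341) = 228.44 m.
Horizontal magnitude = √(ΔE² + ΔN²) = √((-51.36)² + 228.44²) = 234.14 m.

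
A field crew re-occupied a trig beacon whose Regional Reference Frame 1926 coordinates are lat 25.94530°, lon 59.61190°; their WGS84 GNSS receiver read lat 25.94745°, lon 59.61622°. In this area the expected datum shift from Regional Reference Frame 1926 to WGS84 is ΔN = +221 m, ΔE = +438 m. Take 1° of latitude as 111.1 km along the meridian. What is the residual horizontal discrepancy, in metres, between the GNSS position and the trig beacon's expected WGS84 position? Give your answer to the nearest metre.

19 m

Observed coordinate differences: Δφ = +0.00215°, Δλ = +0.00432°.
Converting to metres (1° lat = 111100 m, cos φ = 0.899212): observed ΔN = 238.9 m, observed ΔE = 431.6 m.
Subtracting the expected shift leaves a residual of 238.9 − (221) = 17.9 m north and 431.6 − (438) = -6.4 m east.
Residual distance = √(17.9² + (-6.4)²) = 19.0 m.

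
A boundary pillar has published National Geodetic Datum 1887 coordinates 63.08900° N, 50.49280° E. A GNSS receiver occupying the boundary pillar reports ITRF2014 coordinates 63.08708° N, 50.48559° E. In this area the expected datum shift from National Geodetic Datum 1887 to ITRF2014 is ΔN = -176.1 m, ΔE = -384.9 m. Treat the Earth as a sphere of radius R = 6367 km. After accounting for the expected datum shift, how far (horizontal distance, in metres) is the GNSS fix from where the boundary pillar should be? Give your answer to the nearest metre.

Observed coordinate differences: Δφ = -0.00192°, Δλ = -0.00721°.
Converting to metres (1° lat = 111125 m, cos φ = 0.452606): observed ΔN = -213.4 m, observed ΔE = -362.6 m.
Subtracting the expected shift leaves a residual of -213.4 − (-176.1) = -37.3 m north and -362.6 − (-384.9) = 22.3 m east.
Residual distance = √((-37.3)² + 22.3²) = 43.4 m.

43 m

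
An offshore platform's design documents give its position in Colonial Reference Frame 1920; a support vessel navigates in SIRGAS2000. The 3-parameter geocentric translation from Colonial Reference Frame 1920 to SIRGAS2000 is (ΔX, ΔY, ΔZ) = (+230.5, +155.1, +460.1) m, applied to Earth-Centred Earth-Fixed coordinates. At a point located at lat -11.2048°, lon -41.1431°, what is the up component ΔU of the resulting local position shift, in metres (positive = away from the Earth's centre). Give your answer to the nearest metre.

ΔU = -19 m

At φ = -11.2048°, λ = -41.1431°: sin φ = -0.194317, cos φ = 0.980939, sin λ = -0.657942, cos λ = 0.753069.
ΔU = cos φ cos λ·ΔX + cos φ sin λ·ΔY + sin φ·ΔZ = (0.980939)(0.753069)(230.5) + (0.980939)(-0.657942)(155.1) + (-0.194317)(460.1) = -19.23 m.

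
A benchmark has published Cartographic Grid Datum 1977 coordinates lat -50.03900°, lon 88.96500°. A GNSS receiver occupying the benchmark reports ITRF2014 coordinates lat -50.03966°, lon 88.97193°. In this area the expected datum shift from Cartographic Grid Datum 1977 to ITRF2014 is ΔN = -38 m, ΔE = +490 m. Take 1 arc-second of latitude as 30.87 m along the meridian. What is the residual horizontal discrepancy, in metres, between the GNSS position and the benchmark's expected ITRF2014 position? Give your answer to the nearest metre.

36 m

Observed coordinate differences: Δφ = -0.00066°, Δλ = +0.00693°.
Converting to metres (1° lat = 111132 m, cos φ = 0.642266): observed ΔN = -73.3 m, observed ΔE = 494.6 m.
Subtracting the expected shift leaves a residual of -73.3 − (-38) = -35.3 m north and 494.6 − (490) = 4.6 m east.
Residual distance = √((-35.3)² + 4.6²) = 35.7 m.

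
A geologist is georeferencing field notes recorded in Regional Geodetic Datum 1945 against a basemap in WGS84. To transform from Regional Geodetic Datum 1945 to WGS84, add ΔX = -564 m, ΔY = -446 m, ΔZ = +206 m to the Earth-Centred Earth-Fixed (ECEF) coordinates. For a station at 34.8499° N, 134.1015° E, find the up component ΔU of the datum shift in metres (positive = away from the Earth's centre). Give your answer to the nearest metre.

At φ = 34.8499°, λ = 134.1015°: sin φ = 0.571429, cos φ = 0.820652, sin λ = 0.718108, cos λ = -0.695932.
ΔU = cos φ cos λ·ΔX + cos φ sin λ·ΔY + sin φ·ΔZ = (0.820652)(-0.695932)(-564) + (0.820652)(0.718108)(-446) + (0.571429)(206) = 176.99 m.

ΔU = 177 m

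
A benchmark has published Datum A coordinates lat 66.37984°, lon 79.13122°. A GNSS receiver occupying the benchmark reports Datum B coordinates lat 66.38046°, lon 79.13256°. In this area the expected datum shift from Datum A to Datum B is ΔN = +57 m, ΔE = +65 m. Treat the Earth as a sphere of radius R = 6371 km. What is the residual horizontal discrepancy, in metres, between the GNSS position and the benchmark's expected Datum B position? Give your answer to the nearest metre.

13 m

Observed coordinate differences: Δφ = +0.00062°, Δλ = +0.00134°.
Converting to metres (1° lat = 111195 m, cos φ = 0.400671): observed ΔN = 68.9 m, observed ΔE = 59.7 m.
Subtracting the expected shift leaves a residual of 68.9 − (57) = 11.9 m north and 59.7 − (65) = -5.3 m east.
Residual distance = √(11.9² + (-5.3)²) = 13.1 m.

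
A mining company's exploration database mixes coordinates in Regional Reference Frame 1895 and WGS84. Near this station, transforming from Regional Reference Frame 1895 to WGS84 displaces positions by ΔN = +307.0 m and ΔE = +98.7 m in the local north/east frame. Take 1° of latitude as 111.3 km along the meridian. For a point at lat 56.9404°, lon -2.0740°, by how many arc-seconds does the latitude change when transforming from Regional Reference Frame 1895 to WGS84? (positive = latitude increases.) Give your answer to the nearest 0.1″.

1° of latitude = 111.3 km, so Δφ = 307.0 / 111300 = 0.0027583° = 9.930″.

Δφ = 9.9″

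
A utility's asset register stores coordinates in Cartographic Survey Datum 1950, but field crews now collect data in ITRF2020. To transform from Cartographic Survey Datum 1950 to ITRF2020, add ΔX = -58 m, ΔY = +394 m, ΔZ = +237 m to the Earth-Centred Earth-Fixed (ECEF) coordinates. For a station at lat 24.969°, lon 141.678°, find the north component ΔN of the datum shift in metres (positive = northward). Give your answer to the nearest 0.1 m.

ΔN = 92.5 m

The local north axis is (−sin φ cos λ, −sin φ sin λ, cos φ), giving ΔN = -19.208 − 103.131 + 214.849 = 92.51 m.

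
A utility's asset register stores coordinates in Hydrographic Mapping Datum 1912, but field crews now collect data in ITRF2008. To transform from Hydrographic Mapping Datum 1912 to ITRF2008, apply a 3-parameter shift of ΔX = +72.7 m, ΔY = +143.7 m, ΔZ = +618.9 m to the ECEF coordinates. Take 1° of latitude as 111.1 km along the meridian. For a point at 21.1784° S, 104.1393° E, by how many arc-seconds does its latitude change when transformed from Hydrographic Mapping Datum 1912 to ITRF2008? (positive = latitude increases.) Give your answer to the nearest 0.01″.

Δφ = 20.12″

sin φ = -0.361273, cos φ = 0.932460, sin λ = 0.969705, cos λ = -0.244280.
North component: ΔN = −sin φ cos λ·ΔX − sin φ sin λ·ΔY + cos φ·ΔZ = −(-0.361273)(-0.244280)(72.7) − (-0.361273)(0.969705)(143.7) + (0.932460)(618.9) = 621.03 m.
1° of latitude spans 111100 m, so Δφ = 621.03 / 111100 × 3600 = 20.123″.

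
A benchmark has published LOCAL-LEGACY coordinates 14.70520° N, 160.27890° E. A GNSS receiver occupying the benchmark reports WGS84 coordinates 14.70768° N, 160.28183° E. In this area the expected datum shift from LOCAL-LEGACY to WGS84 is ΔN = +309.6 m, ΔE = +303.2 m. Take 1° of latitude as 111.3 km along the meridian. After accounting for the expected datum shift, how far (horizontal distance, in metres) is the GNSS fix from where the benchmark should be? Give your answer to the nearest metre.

Observed coordinate differences: Δφ = +0.00248°, Δλ = +0.00293°.
Converting to metres (1° lat = 111300 m, cos φ = 0.967245): observed ΔN = 276.0 m, observed ΔE = 315.4 m.
Subtracting the expected shift leaves a residual of 276.0 − (309.6) = -33.6 m north and 315.4 − (303.2) = 12.2 m east.
Residual distance = √((-33.6)² + 12.2²) = 35.7 m.

36 m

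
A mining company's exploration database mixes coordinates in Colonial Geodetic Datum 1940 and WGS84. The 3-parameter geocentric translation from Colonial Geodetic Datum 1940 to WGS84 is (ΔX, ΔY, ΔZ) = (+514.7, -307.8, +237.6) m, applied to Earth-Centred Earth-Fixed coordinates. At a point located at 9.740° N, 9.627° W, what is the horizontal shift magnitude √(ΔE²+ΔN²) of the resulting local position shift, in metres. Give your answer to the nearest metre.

At φ = 9.740°, λ = -9.627°: sin φ = 0.169177, cos φ = 0.985586, sin λ = -0.167233, cos λ = 0.985917.
ΔE = −sin λ·ΔX + cos λ·ΔY = −(-0.167233)·(514.7) + (0.985917)·(-307.8) = -217.39 m.
ΔN = −sin φ cos λ·ΔX − sin φ sin λ·ΔY + cos φ·ΔZ = −(0.169177)(0.985917)(514.7) − (0.169177)(-0.167233)(-307.8) + (0.985586)(237.6) = 139.62 m.
Horizontal magnitude = √(ΔE² + ΔN²) = √((-217.39)² + 139.62²) = 258.36 m.

258 m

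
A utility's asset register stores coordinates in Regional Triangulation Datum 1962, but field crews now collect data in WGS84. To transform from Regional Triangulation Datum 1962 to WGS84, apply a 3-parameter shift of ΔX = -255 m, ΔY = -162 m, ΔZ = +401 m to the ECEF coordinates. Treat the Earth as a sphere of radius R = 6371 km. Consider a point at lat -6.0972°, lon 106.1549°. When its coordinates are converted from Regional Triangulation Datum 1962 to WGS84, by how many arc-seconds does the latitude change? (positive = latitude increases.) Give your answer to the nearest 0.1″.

Δφ = 12.6″

sin φ = -0.106215, cos φ = 0.994343, sin λ = 0.960513, cos λ = -0.278235.
North component: ΔN = −sin φ cos λ·ΔX − sin φ sin λ·ΔY + cos φ·ΔZ = −(-0.106215)(-0.278235)(-255) − (-0.106215)(0.960513)(-162) + (0.994343)(401) = 389.74 m.
1° of latitude spans πR/180 = 111195 m, so Δφ = 389.74 / 111195 × 3600 = 12.618″.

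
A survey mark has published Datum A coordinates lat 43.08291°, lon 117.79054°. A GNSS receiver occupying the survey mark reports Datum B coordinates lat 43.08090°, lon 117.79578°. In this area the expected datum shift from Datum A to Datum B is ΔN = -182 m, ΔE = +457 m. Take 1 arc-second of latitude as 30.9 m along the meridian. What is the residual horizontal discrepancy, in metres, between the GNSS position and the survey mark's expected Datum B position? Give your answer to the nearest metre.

Observed coordinate differences: Δφ = -0.00201°, Δλ = +0.00524°.
Converting to metres (1° lat = 111240 m, cos φ = 0.730366): observed ΔN = -223.6 m, observed ΔE = 425.7 m.
Subtracting the expected shift leaves a residual of -223.6 − (-182) = -41.6 m north and 425.7 − (457) = -31.3 m east.
Residual distance = √((-41.6)² + (-31.3)²) = 52.0 m.

52 m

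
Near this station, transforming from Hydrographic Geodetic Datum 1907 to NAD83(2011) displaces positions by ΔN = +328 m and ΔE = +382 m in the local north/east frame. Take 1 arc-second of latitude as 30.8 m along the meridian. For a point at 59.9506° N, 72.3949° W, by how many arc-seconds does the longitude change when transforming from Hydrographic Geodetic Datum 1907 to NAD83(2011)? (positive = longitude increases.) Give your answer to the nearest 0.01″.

Δλ = 24.77″

At latitude 59.9506°, cos φ = 0.500746.
1″ of longitude at this latitude = 30.80 × cos φ = 15.4230 m, so Δλ = 382.0 / 15.4230 = 24.768″.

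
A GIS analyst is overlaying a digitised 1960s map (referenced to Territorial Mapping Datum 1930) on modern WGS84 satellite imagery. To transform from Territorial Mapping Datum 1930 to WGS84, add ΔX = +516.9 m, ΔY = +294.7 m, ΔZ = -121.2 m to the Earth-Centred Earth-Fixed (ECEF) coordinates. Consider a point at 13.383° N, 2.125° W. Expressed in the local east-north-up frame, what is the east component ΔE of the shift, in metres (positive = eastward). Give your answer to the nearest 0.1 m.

ΔE = 313.7 m

The local east axis at (φ, λ) is (−sin λ, cos λ, 0), so ΔE = −sin(-2.125°)·516.9 + cos(-2.125°)·294.7 = 313.66 m.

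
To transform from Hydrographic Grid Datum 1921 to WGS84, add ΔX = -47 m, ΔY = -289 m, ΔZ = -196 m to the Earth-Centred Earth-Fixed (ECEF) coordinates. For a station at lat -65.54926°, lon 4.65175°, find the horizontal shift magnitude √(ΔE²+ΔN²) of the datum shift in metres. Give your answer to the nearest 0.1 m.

319.1 m

At φ = -65.54926°, λ = 4.65175°: sin φ = -0.910317, cos φ = 0.413911, sin λ = 0.081099, cos λ = 0.996706.
ΔE = −sin λ·ΔX + cos λ·ΔY = −(0.081099)·(-47) + (0.996706)·(-289) = -284.24 m.
ΔN = −sin φ cos λ·ΔX − sin φ sin λ·ΔY + cos φ·ΔZ = −(-0.910317)(0.996706)(-47) − (-0.910317)(0.081099)(-289) + (0.413911)(-196) = -145.11 m.
Horizontal magnitude = √(ΔE² + ΔN²) = √((-284.24)² + (-145.11)²) = 319.13 m.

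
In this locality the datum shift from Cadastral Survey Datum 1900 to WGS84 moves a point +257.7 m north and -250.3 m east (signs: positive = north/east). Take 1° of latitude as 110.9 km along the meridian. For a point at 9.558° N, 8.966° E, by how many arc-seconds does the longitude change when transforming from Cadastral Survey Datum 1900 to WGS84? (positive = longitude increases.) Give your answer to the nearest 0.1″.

Δλ = -8.2″

At latitude 9.558°, cos φ = 0.986118.
1° of longitude at this latitude = 110.9 × cos φ = 109.36 km, so Δλ = -250.3 / 109360.5 = -0.0022888° = -8.240″.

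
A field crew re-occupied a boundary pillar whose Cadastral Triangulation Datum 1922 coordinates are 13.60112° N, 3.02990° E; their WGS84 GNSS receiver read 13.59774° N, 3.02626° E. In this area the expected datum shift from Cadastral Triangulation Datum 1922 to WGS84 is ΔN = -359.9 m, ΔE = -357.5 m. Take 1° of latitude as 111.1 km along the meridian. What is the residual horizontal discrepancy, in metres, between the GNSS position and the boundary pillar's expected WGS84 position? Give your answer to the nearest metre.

Observed coordinate differences: Δφ = -0.00338°, Δλ = -0.00364°.
Converting to metres (1° lat = 111100 m, cos φ = 0.971956): observed ΔN = -375.5 m, observed ΔE = -393.1 m.
Subtracting the expected shift leaves a residual of -375.5 − (-359.9) = -15.6 m north and -393.1 − (-357.5) = -35.6 m east.
Residual distance = √((-15.6)² + (-35.6)²) = 38.8 m.

39 m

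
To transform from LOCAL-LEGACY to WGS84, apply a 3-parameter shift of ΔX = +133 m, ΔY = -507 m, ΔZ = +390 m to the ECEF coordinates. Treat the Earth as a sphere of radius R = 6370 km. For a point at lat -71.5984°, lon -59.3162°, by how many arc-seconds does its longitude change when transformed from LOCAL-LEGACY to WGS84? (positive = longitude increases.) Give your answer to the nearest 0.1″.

sin φ = -0.948867, cos φ = 0.315676, sin λ = -0.859997, cos λ = 0.510300.
East component: ΔE = −sin λ·ΔX + cos λ·ΔY = −(-0.859997)(133) + (0.510300)(-507) = -144.34 m.
1° of latitude spans πR/180 = 111177 m; at latitude φ, 1° of longitude spans that × cos φ = 35096.0 m, so Δλ = -144.34 / 35096.0 × 3600 = -14.806″.

Δλ = -14.8″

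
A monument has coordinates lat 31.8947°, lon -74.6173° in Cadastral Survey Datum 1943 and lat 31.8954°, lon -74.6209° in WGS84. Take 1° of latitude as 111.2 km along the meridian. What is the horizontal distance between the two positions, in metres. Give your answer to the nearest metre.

349 m

Δφ = 31.8954° − 31.8947° = +0.0007°; Δλ = -74.6209° − -74.6173° = -0.0036°.
ΔN = Δφ × 111200 = 77.8 m; ΔE = Δλ × 111200 × cos(31.8947°) = -0.0036 × 111200 × 0.849021 = -339.9 m.
Distance = √(ΔE² + ΔN²) = √((-339.9)² + 77.8²) = 348.7 m.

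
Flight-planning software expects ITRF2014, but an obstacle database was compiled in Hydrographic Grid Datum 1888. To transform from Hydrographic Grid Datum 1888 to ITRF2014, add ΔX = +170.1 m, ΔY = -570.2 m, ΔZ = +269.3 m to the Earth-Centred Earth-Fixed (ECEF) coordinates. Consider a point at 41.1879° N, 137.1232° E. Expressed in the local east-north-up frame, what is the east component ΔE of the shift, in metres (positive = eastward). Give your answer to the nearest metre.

At φ = 41.1879°, λ = 137.1232°: sin φ = 0.658531, cos φ = 0.752554, sin λ = 0.680424, cos λ = -0.732818.
ΔE = −sin λ·ΔX + cos λ·ΔY = −(0.680424)·(170.1) + (-0.732818)·(-570.2) = 302.11 m.

ΔE = 302 m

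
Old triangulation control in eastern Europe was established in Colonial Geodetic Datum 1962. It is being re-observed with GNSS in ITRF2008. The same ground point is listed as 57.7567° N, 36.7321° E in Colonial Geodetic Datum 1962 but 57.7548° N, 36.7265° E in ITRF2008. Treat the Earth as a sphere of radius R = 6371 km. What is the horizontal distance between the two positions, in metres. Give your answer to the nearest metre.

Δφ = 57.7548° − 57.7567° = -0.0019°; Δλ = 36.7265° − 36.7321° = -0.0056°.
1° along a meridian = πR/180 = 111195 m.
ΔN = Δφ × 111195 = -211.3 m; ΔE = Δλ × 111195 × cos(57.7567°) = -0.0056 × 111195 × 0.533516 = -332.2 m.
Distance = √(ΔE² + ΔN²) = √((-332.2)² + (-211.3)²) = 393.7 m.

394 m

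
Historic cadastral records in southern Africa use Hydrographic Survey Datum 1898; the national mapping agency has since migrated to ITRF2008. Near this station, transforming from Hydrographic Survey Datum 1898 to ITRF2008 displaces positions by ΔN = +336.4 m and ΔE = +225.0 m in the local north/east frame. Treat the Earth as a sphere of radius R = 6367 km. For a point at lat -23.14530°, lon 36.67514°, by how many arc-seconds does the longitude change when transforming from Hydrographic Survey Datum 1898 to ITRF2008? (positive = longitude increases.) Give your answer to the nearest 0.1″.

At latitude -23.14530°, cos φ = 0.919511.
One radian of longitude at latitude φ spans R cos φ, so Δλ = ΔE / (R cos φ) = 225.0 / (6367000 × 0.919511) = 3.8432e-05 rad = 7.927″.

Δλ = 7.9″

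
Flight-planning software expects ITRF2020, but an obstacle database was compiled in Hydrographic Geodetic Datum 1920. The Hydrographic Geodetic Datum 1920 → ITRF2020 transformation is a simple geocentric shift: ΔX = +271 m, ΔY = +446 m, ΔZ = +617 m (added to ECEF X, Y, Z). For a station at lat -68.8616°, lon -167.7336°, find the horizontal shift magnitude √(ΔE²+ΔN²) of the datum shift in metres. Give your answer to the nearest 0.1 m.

The local east axis at (φ, λ) is (−sin λ, cos λ, 0), so ΔE = −sin(-167.7336°)·271 + cos(-167.7336°)·446 = -378.24 m.
The local north axis is (−sin φ cos λ, −sin φ sin λ, cos φ), giving ΔN = -246.994 − 88.380 + 222.504 = -112.87 m.
Horizontal magnitude = √(ΔE² + ΔN²) = √((-378.24)² + (-112.87)²) = 394.72 m.

394.7 m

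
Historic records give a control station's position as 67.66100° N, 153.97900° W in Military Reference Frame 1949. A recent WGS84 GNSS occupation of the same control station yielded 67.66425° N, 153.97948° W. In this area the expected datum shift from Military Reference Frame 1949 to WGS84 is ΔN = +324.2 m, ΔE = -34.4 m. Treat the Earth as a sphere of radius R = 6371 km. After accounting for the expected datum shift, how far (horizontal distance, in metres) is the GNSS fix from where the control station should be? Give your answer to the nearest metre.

Observed coordinate differences: Δφ = +0.00325°, Δλ = -0.00048°.
Converting to metres (1° lat = 111195 m, cos φ = 0.380086): observed ΔN = 361.4 m, observed ΔE = -20.3 m.
Subtracting the expected shift leaves a residual of 361.4 − (324.2) = 37.2 m north and -20.3 − (-34.4) = 14.1 m east.
Residual distance = √(37.2² + 14.1²) = 39.8 m.

40 m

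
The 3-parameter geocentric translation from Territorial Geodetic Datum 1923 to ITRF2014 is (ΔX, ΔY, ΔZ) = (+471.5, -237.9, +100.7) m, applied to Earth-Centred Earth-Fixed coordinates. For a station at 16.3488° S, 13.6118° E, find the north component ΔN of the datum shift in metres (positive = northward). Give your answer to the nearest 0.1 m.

At φ = -16.3488°, λ = 13.6118°: sin φ = -0.281484, cos φ = 0.959566, sin λ = 0.235342, cos λ = 0.971913.
ΔN = −sin φ cos λ·ΔX − sin φ sin λ·ΔY + cos φ·ΔZ = −(-0.281484)(0.971913)(471.5) − (-0.281484)(0.235342)(-237.9) + (0.959566)(100.7) = 209.86 m.

ΔN = 209.9 m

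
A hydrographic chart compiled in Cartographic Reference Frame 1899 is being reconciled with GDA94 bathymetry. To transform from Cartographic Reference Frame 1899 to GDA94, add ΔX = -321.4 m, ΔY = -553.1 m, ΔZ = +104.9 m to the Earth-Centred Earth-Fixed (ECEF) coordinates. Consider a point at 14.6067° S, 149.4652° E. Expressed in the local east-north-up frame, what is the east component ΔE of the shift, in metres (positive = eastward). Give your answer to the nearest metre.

At φ = -14.6067°, λ = 149.4652°: sin φ = -0.252183, cos φ = 0.967680, sin λ = 0.508062, cos λ = -0.861321.
ΔE = −sin λ·ΔX + cos λ·ΔY = −(0.508062)·(-321.4) + (-0.861321)·(-553.1) = 639.69 m.

ΔE = 640 m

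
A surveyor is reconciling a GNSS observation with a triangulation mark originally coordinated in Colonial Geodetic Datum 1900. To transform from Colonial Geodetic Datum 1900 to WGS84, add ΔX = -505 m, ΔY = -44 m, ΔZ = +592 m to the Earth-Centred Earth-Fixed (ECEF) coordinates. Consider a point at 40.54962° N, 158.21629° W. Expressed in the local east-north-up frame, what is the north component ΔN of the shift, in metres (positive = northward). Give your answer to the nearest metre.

ΔN = 134 m

The local north axis is (−sin φ cos λ, −sin φ sin λ, cos φ), giving ΔN = -304.860 − 10.615 + 449.827 = 134.35 m.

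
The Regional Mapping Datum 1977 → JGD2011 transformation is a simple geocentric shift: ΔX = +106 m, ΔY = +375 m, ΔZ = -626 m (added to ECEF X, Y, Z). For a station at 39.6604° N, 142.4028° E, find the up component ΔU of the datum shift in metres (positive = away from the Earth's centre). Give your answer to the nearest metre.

At φ = 39.6604°, λ = 142.4028°: sin φ = 0.638236, cos φ = 0.769841, sin λ = 0.610106, cos λ = -0.792319.
ΔU = cos φ cos λ·ΔX + cos φ sin λ·ΔY + sin φ·ΔZ = (0.769841)(-0.792319)(106) + (0.769841)(0.610106)(375) + (0.638236)(-626) = -288.06 m.

ΔU = -288 m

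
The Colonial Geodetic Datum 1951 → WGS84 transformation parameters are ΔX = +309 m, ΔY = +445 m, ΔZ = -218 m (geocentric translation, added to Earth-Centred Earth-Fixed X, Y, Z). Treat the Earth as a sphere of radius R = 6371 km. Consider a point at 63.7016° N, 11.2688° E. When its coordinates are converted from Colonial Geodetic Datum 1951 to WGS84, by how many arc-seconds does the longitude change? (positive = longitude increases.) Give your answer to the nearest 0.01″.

sin φ = 0.896499, cos φ = 0.443046, sin λ = 0.195412, cos λ = 0.980721.
East component: ΔE = −sin λ·ΔX + cos λ·ΔY = −(0.195412)(309) + (0.980721)(445) = 376.04 m.
1° of latitude spans πR/180 = 111195 m; at latitude φ, 1° of longitude spans that × cos φ = 49264.5 m, so Δλ = 376.04 / 49264.5 × 3600 = 27.479″.

Δλ = 27.48″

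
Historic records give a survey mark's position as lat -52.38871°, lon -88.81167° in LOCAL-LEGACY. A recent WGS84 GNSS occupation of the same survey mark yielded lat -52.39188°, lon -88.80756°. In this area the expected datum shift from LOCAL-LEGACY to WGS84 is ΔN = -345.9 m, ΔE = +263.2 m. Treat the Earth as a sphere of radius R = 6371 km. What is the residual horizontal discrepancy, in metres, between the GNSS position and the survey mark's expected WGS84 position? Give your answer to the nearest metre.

Observed coordinate differences: Δφ = -0.00317°, Δλ = +0.00411°.
Converting to metres (1° lat = 111195 m, cos φ = 0.610301): observed ΔN = -352.5 m, observed ΔE = 278.9 m.
Subtracting the expected shift leaves a residual of -352.5 − (-345.9) = -6.6 m north and 278.9 − (263.2) = 15.7 m east.
Residual distance = √((-6.6)² + 15.7²) = 17.0 m.

17 m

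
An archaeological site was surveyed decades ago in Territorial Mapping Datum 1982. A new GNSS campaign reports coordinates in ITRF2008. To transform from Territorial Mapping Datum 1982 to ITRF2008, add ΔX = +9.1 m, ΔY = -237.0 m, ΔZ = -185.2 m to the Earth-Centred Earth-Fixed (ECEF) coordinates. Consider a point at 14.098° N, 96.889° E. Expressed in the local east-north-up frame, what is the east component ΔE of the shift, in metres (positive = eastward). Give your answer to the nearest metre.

The local east axis at (φ, λ) is (−sin λ, cos λ, 0), so ΔE = −sin(96.889°)·9.1 + cos(96.889°)·(-237.0) = 19.39 m.

ΔE = 19 m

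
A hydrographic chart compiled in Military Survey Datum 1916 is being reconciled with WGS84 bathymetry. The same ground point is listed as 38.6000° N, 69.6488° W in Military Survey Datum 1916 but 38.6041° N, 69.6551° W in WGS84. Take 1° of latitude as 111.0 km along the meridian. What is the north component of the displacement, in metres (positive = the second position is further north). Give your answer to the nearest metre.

Δφ = 38.6041° − 38.6000° = +0.0041°; Δλ = -69.6551° − -69.6488° = -0.0063°.
ΔN = Δφ × 111000 = 455.1 m; ΔE = Δλ × 111000 × cos(38.6000°) = -0.0063 × 111000 × 0.781520 = -546.5 m.

ΔN = 455 m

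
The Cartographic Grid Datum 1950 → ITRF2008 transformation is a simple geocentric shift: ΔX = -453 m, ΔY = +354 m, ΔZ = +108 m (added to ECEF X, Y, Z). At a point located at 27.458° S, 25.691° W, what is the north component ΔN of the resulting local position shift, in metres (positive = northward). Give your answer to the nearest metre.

ΔN = -163 m

At φ = -27.458°, λ = -25.691°: sin φ = -0.461098, cos φ = 0.887349, sin λ = -0.433518, cos λ = 0.901145.
ΔN = −sin φ cos λ·ΔX − sin φ sin λ·ΔY + cos φ·ΔZ = −(-0.461098)(0.901145)(-453) − (-0.461098)(-0.433518)(354) + (0.887349)(108) = -163.16 m.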